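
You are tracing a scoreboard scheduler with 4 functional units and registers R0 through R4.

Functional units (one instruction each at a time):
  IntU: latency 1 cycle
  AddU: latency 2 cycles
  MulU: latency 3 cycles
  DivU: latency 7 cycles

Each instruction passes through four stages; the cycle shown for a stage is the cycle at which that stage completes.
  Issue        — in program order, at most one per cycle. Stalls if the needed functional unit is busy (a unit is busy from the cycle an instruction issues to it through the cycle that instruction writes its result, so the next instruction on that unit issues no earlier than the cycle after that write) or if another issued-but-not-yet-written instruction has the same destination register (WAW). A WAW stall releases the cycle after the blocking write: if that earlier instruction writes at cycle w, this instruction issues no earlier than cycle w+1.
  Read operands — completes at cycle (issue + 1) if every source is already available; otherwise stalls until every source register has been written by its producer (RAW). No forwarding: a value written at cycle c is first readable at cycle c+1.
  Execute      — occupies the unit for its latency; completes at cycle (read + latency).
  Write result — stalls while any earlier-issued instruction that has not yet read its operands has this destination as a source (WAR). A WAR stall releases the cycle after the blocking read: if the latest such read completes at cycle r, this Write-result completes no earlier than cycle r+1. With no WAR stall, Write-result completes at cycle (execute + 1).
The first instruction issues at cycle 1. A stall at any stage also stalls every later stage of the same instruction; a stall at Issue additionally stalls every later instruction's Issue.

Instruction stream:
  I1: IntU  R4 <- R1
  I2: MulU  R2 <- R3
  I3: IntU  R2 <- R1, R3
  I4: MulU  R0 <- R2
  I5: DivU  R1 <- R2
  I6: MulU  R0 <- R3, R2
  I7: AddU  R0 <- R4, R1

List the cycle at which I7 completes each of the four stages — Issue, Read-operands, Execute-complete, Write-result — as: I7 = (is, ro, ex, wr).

  I1 | 1 | 2 | 3 | 4
  I2 | 2 | 3 | 6 | 7
  I3 | 8 | 9 | 10 | 11   WAW R2: wait I2 write@7
  I4 | 9 | 12 | 15 | 16   RAW R2: wait I3 write@11
  I5 | 10 | 12 | 19 | 20   RAW R2: wait I3 write@11
  I6 | 17 | 18 | 21 | 22   struct: MulU busy until I4 writes@16
  I7 | 23 | 24 | 26 | 27   WAW R0: wait I6 write@22

I7 = (23, 24, 26, 27)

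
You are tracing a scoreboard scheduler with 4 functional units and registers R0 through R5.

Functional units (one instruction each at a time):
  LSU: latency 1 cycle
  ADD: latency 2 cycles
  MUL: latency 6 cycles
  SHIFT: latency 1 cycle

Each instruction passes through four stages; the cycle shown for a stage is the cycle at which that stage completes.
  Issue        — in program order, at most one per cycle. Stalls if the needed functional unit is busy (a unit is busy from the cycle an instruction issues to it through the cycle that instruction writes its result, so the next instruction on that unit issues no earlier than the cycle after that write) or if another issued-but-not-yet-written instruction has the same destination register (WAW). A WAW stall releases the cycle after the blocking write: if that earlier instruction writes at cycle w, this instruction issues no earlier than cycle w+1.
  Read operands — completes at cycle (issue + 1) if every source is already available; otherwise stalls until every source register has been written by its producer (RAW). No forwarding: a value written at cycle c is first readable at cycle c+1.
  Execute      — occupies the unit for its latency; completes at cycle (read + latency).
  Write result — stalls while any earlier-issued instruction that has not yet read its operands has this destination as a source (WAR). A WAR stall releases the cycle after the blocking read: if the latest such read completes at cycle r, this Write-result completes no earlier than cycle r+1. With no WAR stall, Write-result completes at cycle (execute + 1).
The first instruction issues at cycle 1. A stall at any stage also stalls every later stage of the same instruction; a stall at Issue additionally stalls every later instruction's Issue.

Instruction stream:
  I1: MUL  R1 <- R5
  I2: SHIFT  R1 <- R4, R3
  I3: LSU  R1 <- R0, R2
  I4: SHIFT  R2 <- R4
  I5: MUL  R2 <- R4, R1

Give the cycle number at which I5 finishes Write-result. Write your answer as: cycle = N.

c1: I1 dispatched to MUL
c2: I1 operands ready
c8: I1 complete
c9: R1←I1
c10: I2 dispatched to SHIFT
c11: I2 operands ready
c12: I2 complete
c13: R1←I2
c14: I3 dispatched to LSU
c15: I3 operands ready · I4 dispatched to SHIFT
c16: I3 complete · I4 operands ready
c17: R1←I3 · I4 complete
c18: R2←I4
c19: I5 dispatched to MUL
c20: I5 operands ready
c26: I5 complete
c27: R2←I5

cycle = 27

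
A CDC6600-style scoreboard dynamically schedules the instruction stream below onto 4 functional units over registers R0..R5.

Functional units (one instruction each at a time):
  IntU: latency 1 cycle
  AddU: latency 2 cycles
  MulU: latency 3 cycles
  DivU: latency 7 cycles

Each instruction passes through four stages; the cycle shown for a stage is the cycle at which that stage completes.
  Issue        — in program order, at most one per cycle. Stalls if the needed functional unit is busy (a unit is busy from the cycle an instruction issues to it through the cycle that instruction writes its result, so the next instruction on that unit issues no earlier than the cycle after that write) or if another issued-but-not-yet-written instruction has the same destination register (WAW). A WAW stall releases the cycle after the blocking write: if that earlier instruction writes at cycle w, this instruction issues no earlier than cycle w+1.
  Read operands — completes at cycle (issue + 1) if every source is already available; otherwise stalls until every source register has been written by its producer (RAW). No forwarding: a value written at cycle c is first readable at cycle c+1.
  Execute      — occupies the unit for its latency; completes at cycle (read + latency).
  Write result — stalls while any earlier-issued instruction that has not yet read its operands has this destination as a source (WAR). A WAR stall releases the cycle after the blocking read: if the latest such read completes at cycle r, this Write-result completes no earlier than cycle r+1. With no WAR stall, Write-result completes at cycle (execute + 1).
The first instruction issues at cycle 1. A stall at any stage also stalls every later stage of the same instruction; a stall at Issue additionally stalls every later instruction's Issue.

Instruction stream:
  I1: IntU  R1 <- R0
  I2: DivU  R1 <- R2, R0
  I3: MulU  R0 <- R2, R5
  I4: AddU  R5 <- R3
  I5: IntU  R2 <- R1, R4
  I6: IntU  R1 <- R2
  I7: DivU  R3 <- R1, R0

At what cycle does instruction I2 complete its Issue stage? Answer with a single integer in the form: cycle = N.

cycle = 5

I1: IS=1 RO=2 EX=3 WR=4
I2: IS=5 RO=6 EX=13 WR=14  [WAW R1: wait I1 write@4]
I3: IS=6 RO=7 EX=10 WR=11
I4: IS=7 RO=8 EX=10 WR=11
I5: IS=8 RO=15 EX=16 WR=17  [RAW R1: wait I2 write@14]
I6: IS=18 RO=19 EX=20 WR=21  [struct: IntU busy until I5 writes@17]
I7: IS=19 RO=22 EX=29 WR=30  [RAW R1: wait I6 write@21]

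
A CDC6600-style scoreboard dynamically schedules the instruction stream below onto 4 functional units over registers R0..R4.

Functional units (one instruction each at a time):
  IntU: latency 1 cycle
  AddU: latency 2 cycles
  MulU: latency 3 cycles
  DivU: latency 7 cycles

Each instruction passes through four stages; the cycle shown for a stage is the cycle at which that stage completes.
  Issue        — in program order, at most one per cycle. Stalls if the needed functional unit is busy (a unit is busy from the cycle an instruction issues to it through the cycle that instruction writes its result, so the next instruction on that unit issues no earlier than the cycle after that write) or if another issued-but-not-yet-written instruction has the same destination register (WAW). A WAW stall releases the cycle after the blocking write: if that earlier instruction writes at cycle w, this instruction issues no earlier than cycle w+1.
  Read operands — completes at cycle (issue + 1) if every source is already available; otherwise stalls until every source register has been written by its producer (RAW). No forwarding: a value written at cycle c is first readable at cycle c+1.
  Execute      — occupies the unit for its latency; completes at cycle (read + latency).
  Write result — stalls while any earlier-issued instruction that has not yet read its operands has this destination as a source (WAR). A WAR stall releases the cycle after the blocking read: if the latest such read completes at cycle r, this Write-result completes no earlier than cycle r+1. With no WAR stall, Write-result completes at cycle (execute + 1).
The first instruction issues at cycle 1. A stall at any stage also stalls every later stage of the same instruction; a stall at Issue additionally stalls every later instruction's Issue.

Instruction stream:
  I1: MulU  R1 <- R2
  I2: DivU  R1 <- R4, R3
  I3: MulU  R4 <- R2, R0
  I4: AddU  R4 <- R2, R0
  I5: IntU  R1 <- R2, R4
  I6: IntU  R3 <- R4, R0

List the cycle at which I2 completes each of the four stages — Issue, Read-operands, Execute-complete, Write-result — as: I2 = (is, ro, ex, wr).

I2 = (7, 8, 15, 16)

cycle 1: I1 issues→MulU
cycle 2: I1 reads
cycle 5: I1 exec-done
cycle 6: I1 writes R1
cycle 7: I2 issues→DivU
cycle 8: I2 reads, I3 issues→MulU
cycle 9: I3 reads
cycle 12: I3 exec-done
cycle 13: I3 writes R4
cycle 14: I4 issues→AddU
cycle 15: I2 exec-done, I4 reads
cycle 16: I2 writes R1
cycle 17: I4 exec-done, I5 issues→IntU
cycle 18: I4 writes R4
cycle 19: I5 reads
cycle 20: I5 exec-done
cycle 21: I5 writes R1
cycle 22: I6 issues→IntU
cycle 23: I6 reads
cycle 24: I6 exec-done
cycle 25: I6 writes R3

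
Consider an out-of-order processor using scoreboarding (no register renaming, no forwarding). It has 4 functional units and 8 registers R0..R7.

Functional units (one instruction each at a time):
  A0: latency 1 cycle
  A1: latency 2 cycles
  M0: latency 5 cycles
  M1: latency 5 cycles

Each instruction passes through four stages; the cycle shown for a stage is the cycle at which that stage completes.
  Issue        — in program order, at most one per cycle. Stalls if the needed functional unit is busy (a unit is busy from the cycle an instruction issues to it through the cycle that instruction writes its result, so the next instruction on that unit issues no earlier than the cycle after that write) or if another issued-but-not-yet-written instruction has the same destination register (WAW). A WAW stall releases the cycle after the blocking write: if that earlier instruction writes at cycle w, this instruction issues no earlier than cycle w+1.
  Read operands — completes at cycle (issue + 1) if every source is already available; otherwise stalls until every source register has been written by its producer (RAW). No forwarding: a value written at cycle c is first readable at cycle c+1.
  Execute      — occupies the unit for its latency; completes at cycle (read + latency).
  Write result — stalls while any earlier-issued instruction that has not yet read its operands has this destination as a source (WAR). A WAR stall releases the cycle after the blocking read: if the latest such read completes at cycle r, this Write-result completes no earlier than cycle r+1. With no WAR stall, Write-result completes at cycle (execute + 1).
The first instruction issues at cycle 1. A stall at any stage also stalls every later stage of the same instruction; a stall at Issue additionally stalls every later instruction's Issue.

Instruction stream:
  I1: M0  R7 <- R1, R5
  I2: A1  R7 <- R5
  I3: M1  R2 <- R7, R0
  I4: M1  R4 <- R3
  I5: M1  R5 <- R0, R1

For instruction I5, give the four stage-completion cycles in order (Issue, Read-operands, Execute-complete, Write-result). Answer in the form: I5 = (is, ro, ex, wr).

I5 = (29, 30, 35, 36)

cycle 1: I1 dispatched to M0
cycle 2: I1 operands ready
cycle 7: I1 complete
cycle 8: R7←I1
cycle 9: I2 dispatched to A1
cycle 10: I2 operands ready | I3 dispatched to M1
cycle 12: I2 complete
cycle 13: R7←I2
cycle 14: I3 operands ready
cycle 19: I3 complete
cycle 20: R2←I3
cycle 21: I4 dispatched to M1
cycle 22: I4 operands ready
cycle 27: I4 complete
cycle 28: R4←I4
cycle 29: I5 dispatched to M1
cycle 30: I5 operands ready
cycle 35: I5 complete
cycle 36: R5←I5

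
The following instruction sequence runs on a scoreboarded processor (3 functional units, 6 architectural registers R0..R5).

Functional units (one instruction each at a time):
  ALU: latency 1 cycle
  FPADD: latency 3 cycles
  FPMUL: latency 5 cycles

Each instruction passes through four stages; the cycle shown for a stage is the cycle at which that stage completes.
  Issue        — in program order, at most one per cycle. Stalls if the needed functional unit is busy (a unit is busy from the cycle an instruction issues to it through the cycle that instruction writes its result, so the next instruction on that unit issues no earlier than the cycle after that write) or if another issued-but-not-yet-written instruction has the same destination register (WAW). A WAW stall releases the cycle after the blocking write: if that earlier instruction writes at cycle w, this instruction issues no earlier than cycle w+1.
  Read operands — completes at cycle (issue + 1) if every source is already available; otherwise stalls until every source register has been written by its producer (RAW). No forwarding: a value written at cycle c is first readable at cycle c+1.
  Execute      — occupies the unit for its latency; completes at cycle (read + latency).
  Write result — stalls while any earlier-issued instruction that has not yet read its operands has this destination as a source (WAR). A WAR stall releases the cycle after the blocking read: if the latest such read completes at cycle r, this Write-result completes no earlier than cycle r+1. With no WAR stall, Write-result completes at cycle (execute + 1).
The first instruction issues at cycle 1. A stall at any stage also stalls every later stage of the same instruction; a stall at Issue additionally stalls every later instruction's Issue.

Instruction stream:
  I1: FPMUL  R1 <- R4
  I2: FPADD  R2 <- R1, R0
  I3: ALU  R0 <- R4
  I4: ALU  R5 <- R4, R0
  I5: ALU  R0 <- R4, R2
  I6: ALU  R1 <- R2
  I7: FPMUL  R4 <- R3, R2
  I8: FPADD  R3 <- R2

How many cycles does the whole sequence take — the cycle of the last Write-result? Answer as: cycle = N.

cycle = 27

I1  is:1  ro:2  ex:7  wr:8
I2  is:2  ro:9  ex:12  wr:13  — RAW R1: wait I1 write@8
I3  is:3  ro:4  ex:5  wr:10  — WAR R0: wait I2 read@9
I4  is:11  ro:12  ex:13  wr:14  — struct: ALU busy until I3 writes@10
I5  is:15  ro:16  ex:17  wr:18  — struct: ALU busy until I4 writes@14
I6  is:19  ro:20  ex:21  wr:22  — struct: ALU busy until I5 writes@18
I7  is:20  ro:21  ex:26  wr:27
I8  is:21  ro:22  ex:25  wr:26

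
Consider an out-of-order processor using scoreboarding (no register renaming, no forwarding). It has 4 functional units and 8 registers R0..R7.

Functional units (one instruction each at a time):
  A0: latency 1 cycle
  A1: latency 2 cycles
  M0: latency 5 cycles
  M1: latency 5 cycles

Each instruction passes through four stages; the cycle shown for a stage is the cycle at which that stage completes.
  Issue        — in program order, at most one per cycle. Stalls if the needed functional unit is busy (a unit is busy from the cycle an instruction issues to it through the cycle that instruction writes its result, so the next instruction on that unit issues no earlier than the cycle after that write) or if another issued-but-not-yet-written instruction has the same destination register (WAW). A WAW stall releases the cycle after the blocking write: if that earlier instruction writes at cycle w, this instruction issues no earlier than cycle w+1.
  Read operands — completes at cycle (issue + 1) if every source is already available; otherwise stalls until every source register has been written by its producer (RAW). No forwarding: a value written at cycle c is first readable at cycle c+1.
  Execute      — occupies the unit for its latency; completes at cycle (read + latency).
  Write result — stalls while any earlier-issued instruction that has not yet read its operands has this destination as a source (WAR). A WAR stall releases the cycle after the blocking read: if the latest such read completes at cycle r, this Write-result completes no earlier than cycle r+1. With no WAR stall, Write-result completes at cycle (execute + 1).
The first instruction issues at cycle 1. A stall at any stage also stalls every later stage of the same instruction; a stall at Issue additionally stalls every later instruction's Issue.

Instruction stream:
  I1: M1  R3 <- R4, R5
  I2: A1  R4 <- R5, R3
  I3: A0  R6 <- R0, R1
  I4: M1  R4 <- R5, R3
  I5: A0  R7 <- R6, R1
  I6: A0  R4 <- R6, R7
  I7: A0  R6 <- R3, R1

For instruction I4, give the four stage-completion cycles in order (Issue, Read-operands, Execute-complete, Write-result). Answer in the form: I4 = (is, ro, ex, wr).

[1] I1 issues→M1
[2] I1 reads, I2 issues→A1
[3] I3 issues→A0
[4] I3 reads
[5] I3 exec-done
[6] I3 writes R6
[7] I1 exec-done
[8] I1 writes R3
[9] I2 reads
[11] I2 exec-done
[12] I2 writes R4
[13] I4 issues→M1
[14] I4 reads, I5 issues→A0
[15] I5 reads
[16] I5 exec-done
[17] I5 writes R7
[19] I4 exec-done
[20] I4 writes R4
[21] I6 issues→A0
[22] I6 reads
[23] I6 exec-done
[24] I6 writes R4
[25] I7 issues→A0
[26] I7 reads
[27] I7 exec-done
[28] I7 writes R6

I4 = (13, 14, 19, 20)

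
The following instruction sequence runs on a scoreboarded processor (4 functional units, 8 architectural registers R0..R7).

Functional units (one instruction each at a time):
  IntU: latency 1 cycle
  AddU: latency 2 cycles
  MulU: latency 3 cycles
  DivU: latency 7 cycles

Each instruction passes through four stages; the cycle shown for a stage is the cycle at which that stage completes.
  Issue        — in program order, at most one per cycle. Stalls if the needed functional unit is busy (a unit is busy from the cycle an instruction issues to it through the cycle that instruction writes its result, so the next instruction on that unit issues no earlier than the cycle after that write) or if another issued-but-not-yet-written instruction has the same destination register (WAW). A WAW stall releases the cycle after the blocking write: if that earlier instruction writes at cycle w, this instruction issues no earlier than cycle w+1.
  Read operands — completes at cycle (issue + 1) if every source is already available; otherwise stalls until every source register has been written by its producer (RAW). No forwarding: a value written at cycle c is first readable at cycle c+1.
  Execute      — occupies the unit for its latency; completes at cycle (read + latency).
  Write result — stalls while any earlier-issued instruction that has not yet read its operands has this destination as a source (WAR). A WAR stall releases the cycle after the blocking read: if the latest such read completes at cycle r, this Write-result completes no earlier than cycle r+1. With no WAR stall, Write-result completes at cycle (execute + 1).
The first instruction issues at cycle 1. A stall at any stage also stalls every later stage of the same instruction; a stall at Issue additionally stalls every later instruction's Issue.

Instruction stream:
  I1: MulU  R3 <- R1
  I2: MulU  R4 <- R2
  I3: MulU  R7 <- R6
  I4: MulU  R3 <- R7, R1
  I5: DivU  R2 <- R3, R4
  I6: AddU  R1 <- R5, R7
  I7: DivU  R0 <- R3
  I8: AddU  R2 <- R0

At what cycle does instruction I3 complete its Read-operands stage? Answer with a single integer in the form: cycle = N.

cycle = 14

I1: IS=1 RO=2 EX=5 WR=6
I2: IS=7 RO=8 EX=11 WR=12  [struct: MulU busy until I1 writes@6]
I3: IS=13 RO=14 EX=17 WR=18  [struct: MulU busy until I2 writes@12]
I4: IS=19 RO=20 EX=23 WR=24  [struct: MulU busy until I3 writes@18]
I5: IS=20 RO=25 EX=32 WR=33  [RAW R3: wait I4 write@24]
I6: IS=21 RO=22 EX=24 WR=25
I7: IS=34 RO=35 EX=42 WR=43  [struct: DivU busy until I5 writes@33]
I8: IS=35 RO=44 EX=46 WR=47  [RAW R0: wait I7 write@43]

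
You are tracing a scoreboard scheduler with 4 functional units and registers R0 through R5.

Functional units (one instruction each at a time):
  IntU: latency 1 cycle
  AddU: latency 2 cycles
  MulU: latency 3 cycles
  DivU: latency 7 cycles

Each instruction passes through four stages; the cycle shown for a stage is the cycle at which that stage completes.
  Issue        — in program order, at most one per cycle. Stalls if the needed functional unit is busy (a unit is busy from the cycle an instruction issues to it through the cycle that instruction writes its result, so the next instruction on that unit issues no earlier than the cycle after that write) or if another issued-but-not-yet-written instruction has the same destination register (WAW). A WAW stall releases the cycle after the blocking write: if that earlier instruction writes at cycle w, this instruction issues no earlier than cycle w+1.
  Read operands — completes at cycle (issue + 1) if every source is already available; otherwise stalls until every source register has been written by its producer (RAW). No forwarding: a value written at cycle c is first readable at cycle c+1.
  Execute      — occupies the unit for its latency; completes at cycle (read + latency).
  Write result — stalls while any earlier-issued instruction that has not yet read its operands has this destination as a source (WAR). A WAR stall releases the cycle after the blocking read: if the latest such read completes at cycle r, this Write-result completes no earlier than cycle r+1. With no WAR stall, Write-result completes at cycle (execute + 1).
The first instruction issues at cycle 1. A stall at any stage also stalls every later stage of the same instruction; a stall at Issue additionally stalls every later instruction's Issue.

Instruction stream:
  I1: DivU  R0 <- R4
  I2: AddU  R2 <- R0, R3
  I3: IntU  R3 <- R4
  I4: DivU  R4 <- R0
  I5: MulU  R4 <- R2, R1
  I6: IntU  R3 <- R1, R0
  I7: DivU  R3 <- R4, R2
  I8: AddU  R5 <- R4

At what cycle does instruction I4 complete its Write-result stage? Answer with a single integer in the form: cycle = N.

cycle = 20

c1: issue I1 (DivU)
c2: I1 read-ops · issue I2 (AddU)
c3: issue I3 (IntU)
c4: I3 read-ops
c5: I3 finished on IntU
c9: I1 finished on DivU
c10: I1→R0
c11: I2 read-ops · issue I4 (DivU)
c12: I3→R3 · I4 read-ops
c13: I2 finished on AddU
c14: I2→R2
c19: I4 finished on DivU
c20: I4→R4
c21: issue I5 (MulU)
c22: I5 read-ops · issue I6 (IntU)
c23: I6 read-ops
c24: I6 finished on IntU
c25: I5 finished on MulU · I6→R3
c26: I5→R4 · issue I7 (DivU)
c27: I7 read-ops · issue I8 (AddU)
c28: I8 read-ops
c30: I8 finished on AddU
c31: I8→R5
c34: I7 finished on DivU
c35: I7→R3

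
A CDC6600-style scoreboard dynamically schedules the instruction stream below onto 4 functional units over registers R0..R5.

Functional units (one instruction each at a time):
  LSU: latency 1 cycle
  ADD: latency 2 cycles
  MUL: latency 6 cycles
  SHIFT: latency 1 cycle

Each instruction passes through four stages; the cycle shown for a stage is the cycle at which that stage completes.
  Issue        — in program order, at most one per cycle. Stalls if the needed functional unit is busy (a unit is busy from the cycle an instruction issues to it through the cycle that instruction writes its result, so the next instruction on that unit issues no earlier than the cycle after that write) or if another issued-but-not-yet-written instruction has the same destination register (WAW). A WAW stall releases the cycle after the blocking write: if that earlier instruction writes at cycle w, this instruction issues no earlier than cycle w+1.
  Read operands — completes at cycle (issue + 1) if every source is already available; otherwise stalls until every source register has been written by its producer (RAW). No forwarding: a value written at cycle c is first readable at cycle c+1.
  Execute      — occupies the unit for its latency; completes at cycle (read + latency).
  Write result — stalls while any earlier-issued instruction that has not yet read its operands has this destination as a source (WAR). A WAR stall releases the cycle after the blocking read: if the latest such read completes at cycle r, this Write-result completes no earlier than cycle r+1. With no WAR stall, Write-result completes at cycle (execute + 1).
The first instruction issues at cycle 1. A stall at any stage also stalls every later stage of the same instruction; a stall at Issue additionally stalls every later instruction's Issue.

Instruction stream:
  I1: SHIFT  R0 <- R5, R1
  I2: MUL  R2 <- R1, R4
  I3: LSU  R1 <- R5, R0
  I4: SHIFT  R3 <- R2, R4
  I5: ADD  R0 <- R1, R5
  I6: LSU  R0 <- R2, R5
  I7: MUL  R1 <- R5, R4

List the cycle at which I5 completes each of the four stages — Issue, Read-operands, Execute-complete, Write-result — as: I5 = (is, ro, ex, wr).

cycle 1: I1 dispatched to SHIFT
cycle 2: I1 operands ready, I2 dispatched to MUL
cycle 3: I1 complete, I2 operands ready, I3 dispatched to LSU
cycle 4: R0←I1
cycle 5: I3 operands ready, I4 dispatched to SHIFT
cycle 6: I3 complete, I5 dispatched to ADD
cycle 7: R1←I3
cycle 8: I5 operands ready
cycle 9: I2 complete
cycle 10: R2←I2, I5 complete
cycle 11: I4 operands ready, R0←I5
cycle 12: I4 complete, I6 dispatched to LSU
cycle 13: R3←I4, I6 operands ready, I7 dispatched to MUL
cycle 14: I6 complete, I7 operands ready
cycle 15: R0←I6
cycle 20: I7 complete
cycle 21: R1←I7

I5 = (6, 8, 10, 11)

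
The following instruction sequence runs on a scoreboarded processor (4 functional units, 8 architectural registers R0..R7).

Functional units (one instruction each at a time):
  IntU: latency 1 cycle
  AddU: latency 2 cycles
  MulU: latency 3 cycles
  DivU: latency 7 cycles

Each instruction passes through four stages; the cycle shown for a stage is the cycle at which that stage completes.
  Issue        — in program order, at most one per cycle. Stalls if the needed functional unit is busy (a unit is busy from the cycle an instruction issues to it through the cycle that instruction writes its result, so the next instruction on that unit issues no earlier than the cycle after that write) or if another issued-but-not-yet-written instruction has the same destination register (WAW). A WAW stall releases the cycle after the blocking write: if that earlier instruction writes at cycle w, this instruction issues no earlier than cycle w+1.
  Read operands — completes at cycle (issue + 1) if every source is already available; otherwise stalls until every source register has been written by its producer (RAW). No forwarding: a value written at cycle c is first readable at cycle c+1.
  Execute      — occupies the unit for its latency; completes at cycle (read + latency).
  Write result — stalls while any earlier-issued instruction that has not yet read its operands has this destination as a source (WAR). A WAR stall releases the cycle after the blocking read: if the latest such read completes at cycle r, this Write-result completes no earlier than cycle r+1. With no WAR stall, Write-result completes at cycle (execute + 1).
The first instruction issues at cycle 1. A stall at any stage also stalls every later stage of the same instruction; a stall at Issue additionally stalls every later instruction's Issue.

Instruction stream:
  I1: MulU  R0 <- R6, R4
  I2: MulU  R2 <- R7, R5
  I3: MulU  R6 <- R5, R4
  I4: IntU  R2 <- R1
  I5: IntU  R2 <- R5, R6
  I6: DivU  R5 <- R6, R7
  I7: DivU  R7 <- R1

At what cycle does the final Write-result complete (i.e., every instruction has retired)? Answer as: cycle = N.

[1] I1 dispatched to MulU
[2] I1 operands ready
[5] I1 complete
[6] R0←I1
[7] I2 dispatched to MulU
[8] I2 operands ready
[11] I2 complete
[12] R2←I2
[13] I3 dispatched to MulU
[14] I3 operands ready; I4 dispatched to IntU
[15] I4 operands ready
[16] I4 complete
[17] I3 complete; R2←I4
[18] R6←I3; I5 dispatched to IntU
[19] I5 operands ready; I6 dispatched to DivU
[20] I5 complete; I6 operands ready
[21] R2←I5
[27] I6 complete
[28] R5←I6
[29] I7 dispatched to DivU
[30] I7 operands ready
[37] I7 complete
[38] R7←I7

cycle = 38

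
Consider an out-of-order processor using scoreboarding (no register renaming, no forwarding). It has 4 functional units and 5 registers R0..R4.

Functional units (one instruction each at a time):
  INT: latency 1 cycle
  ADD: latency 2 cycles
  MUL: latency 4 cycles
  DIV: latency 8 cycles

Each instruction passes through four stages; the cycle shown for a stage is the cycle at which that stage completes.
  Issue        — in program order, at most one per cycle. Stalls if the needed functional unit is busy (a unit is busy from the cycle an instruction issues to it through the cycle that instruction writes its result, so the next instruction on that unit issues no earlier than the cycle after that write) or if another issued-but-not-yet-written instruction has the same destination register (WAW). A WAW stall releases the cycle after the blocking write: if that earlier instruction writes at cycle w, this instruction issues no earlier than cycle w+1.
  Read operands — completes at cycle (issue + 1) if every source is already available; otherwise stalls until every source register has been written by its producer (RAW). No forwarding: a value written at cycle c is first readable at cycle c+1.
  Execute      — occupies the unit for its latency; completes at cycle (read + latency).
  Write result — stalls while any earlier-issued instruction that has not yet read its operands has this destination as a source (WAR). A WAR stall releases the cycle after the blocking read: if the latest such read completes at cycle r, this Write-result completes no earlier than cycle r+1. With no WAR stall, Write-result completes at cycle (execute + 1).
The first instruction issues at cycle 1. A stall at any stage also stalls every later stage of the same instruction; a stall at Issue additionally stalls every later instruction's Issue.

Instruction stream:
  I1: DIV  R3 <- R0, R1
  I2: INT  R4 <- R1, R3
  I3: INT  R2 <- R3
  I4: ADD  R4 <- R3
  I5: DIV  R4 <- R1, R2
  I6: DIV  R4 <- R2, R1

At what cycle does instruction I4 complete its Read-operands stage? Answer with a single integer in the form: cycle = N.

  I1 | 1 | 2 | 10 | 11
  I2 | 2 | 12 | 13 | 14   RAW R3: wait I1 write@11
  I3 | 15 | 16 | 17 | 18   struct: INT busy until I2 writes@14
  I4 | 16 | 17 | 19 | 20
  I5 | 21 | 22 | 30 | 31   WAW R4: wait I4 write@20
  I6 | 32 | 33 | 41 | 42   struct: DIV busy until I5 writes@31

cycle = 17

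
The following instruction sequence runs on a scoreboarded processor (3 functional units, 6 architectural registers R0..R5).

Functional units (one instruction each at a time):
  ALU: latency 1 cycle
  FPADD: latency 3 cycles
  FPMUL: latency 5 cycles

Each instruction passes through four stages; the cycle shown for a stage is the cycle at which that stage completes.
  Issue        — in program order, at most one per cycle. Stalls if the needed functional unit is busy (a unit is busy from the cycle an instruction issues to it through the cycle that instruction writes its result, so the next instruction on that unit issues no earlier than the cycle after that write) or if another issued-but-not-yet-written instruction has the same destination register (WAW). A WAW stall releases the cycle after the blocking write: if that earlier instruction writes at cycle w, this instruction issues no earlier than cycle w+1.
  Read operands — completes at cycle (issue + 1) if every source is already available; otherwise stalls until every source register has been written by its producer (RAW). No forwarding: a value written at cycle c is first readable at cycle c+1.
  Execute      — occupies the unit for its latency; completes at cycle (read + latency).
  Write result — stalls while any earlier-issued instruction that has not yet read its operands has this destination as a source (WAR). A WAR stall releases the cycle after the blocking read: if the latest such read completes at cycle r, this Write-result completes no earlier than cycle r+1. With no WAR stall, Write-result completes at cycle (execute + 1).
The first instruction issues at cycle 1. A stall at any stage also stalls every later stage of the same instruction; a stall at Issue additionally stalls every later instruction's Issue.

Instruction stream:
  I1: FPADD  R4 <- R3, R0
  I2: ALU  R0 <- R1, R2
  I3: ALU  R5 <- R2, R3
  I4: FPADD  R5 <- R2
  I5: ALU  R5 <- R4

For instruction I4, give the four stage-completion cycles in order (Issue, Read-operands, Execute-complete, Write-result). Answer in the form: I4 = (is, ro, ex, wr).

t=1  I1 issues→FPADD
t=2  I1 reads, I2 issues→ALU
t=3  I2 reads
t=4  I2 exec-done
t=5  I1 exec-done, I2 writes R0
t=6  I1 writes R4, I3 issues→ALU
t=7  I3 reads
t=8  I3 exec-done
t=9  I3 writes R5
t=10  I4 issues→FPADD
t=11  I4 reads
t=14  I4 exec-done
t=15  I4 writes R5
t=16  I5 issues→ALU
t=17  I5 reads
t=18  I5 exec-done
t=19  I5 writes R5

I4 = (10, 11, 14, 15)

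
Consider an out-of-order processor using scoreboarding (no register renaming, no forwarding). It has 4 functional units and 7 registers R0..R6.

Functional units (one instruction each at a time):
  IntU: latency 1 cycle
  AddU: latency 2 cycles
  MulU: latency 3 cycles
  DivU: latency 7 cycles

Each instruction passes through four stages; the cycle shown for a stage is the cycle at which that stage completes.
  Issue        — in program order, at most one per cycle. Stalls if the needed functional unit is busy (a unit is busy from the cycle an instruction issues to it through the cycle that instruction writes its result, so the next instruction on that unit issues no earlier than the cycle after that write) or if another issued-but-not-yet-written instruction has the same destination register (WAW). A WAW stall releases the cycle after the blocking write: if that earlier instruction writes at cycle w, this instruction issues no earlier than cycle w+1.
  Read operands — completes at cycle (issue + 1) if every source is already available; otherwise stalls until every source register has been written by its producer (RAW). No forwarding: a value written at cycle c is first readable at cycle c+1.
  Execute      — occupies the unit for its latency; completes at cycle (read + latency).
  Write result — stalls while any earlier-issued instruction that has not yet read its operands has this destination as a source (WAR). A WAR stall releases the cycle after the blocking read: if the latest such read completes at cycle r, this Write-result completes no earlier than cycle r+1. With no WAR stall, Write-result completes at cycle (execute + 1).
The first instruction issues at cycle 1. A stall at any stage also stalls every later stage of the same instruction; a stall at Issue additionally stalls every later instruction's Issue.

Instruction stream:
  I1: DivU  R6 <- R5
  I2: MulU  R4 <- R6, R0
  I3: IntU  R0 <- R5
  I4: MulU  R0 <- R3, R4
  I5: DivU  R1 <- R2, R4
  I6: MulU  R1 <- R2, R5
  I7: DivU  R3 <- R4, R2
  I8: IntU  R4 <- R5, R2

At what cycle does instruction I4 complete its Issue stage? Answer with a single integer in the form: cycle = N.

cycle = 16

t=1  I1 issues→DivU
t=2  I1 reads | I2 issues→MulU
t=3  I3 issues→IntU
t=4  I3 reads
t=5  I3 exec-done
t=9  I1 exec-done
t=10  I1 writes R6
t=11  I2 reads
t=12  I3 writes R0
t=14  I2 exec-done
t=15  I2 writes R4
t=16  I4 issues→MulU
t=17  I4 reads | I5 issues→DivU
t=18  I5 reads
t=20  I4 exec-done
t=21  I4 writes R0
t=25  I5 exec-done
t=26  I5 writes R1
t=27  I6 issues→MulU
t=28  I6 reads | I7 issues→DivU
t=29  I7 reads | I8 issues→IntU
t=30  I8 reads
t=31  I6 exec-done | I8 exec-done
t=32  I6 writes R1 | I8 writes R4
t=36  I7 exec-done
t=37  I7 writes R3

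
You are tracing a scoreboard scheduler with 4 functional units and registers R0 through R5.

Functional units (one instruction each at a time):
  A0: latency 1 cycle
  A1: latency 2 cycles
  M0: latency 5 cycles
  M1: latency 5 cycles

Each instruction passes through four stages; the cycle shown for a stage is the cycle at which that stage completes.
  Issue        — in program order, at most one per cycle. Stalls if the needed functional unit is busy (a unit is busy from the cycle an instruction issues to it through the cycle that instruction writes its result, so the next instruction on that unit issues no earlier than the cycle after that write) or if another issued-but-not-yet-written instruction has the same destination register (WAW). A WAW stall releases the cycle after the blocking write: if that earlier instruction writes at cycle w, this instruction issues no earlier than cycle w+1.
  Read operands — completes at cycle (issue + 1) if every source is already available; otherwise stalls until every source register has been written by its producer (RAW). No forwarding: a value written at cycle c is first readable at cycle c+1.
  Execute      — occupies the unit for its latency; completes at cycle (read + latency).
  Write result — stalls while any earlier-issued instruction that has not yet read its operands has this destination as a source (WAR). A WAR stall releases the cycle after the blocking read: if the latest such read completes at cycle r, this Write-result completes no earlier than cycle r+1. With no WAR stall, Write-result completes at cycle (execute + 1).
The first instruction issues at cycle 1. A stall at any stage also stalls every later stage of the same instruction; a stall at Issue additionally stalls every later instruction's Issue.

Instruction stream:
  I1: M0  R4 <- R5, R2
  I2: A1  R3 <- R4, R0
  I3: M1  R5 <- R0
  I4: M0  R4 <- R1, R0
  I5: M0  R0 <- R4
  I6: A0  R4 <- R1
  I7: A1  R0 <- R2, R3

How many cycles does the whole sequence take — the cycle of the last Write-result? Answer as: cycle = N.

cycle 1: I1 dispatched to M0
cycle 2: I1 operands ready · I2 dispatched to A1
cycle 3: I3 dispatched to M1
cycle 4: I3 operands ready
cycle 7: I1 complete
cycle 8: R4←I1
cycle 9: I2 operands ready · I3 complete · I4 dispatched to M0
cycle 10: R5←I3 · I4 operands ready
cycle 11: I2 complete
cycle 12: R3←I2
cycle 15: I4 complete
cycle 16: R4←I4
cycle 17: I5 dispatched to M0
cycle 18: I5 operands ready · I6 dispatched to A0
cycle 19: I6 operands ready
cycle 20: I6 complete
cycle 21: R4←I6
cycle 23: I5 complete
cycle 24: R0←I5
cycle 25: I7 dispatched to A1
cycle 26: I7 operands ready
cycle 28: I7 complete
cycle 29: R0←I7

cycle = 29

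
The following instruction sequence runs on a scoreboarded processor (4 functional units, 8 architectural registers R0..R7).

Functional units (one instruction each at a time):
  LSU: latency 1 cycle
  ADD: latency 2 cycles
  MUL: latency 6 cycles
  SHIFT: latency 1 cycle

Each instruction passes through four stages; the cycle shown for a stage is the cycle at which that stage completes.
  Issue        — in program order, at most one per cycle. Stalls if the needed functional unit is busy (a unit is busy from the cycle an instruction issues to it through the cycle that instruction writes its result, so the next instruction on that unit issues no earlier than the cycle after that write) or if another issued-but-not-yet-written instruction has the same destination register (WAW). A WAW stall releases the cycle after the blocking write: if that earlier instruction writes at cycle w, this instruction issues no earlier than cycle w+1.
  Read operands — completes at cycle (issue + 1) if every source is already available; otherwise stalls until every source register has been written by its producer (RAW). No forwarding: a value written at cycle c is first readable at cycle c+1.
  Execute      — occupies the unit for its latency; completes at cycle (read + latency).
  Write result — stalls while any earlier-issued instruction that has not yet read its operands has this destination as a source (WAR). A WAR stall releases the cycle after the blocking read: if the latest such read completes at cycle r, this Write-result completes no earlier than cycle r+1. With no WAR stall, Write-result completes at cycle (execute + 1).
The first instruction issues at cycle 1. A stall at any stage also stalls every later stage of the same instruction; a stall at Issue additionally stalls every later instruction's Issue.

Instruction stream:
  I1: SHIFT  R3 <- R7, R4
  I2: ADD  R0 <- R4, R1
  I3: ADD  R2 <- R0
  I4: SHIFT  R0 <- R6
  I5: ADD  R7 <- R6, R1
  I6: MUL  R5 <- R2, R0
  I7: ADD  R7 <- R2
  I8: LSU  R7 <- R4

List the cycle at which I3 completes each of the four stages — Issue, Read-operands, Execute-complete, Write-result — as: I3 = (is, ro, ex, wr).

[I1] 1/2/3/4
[I2] 2/3/5/6
[I3] 7/8/10/11  (struct: ADD busy until I2 writes@6)
[I4] 8/9/10/11
[I5] 12/13/15/16  (struct: ADD busy until I3 writes@11)
[I6] 13/14/20/21
[I7] 17/18/20/21  (struct: ADD busy until I5 writes@16)
[I8] 22/23/24/25  (WAW R7: wait I7 write@21)

I3 = (7, 8, 10, 11)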